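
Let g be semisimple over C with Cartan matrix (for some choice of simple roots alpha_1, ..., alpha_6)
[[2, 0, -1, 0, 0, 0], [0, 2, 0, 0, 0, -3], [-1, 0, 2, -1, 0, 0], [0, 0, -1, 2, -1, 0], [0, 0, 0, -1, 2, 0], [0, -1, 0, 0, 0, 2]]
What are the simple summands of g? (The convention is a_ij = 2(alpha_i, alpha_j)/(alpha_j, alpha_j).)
The diagram associated to this matrix has two connected components: the simple roots {alpha_1, alpha_3, alpha_4, alpha_5} form a chain of 4 nodes with single edges (A_4), and {alpha_2, alpha_6} form two nodes joined by a triple edge (G_2). A semisimple Lie algebra decomposes uniquely as the direct sum of simple ideals, one per connected component of its Dynkin diagram, so g ≅ A_4 ⊕ G_2 (dimension 24 + 14 = 38).

A4 ⊕ G2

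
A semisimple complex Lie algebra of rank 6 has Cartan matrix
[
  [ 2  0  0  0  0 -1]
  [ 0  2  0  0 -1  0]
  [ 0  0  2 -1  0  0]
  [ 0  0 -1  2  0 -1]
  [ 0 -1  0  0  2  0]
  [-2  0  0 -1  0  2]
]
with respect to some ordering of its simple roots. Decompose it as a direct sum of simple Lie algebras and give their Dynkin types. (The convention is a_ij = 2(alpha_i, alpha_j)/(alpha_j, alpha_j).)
A2 + B4

The diagram associated to this matrix has two connected components: the simple roots {alpha_2, alpha_5} form a chain of 2 nodes with single edges (A_2), and {alpha_1, alpha_3, alpha_4, alpha_6} form a chain of 4 nodes with a double edge at one end; the terminal node there is the unique short simple root (B_4). A semisimple Lie algebra decomposes uniquely as the direct sum of simple ideals, one per connected component of its Dynkin diagram, so g ≅ A_2 ⊕ B_4 (dimension 8 + 36 = 44).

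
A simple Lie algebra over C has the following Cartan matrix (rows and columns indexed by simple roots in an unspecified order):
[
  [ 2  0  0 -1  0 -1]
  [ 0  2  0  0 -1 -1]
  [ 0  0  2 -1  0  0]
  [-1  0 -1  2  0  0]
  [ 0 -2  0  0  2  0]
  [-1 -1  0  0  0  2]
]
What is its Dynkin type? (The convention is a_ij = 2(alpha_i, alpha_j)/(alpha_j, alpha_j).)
type C_6

The matrix has rank 6 with 2's on the diagonal. Reading the off-diagonal entries as Dynkin edges (a single edge where a_ij = a_ji = -1; a double or triple edge where a_ij * a_ji = 2 or 3), the diagram is a chain of 6 nodes with a double edge at one end; the terminal node there is the unique long simple root (C_6). One simple-root ordering that puts it in standard form is (alpha_3, alpha_4, alpha_1, alpha_6, alpha_2, alpha_5). So the algebra is type C_6, i.e. sp(12).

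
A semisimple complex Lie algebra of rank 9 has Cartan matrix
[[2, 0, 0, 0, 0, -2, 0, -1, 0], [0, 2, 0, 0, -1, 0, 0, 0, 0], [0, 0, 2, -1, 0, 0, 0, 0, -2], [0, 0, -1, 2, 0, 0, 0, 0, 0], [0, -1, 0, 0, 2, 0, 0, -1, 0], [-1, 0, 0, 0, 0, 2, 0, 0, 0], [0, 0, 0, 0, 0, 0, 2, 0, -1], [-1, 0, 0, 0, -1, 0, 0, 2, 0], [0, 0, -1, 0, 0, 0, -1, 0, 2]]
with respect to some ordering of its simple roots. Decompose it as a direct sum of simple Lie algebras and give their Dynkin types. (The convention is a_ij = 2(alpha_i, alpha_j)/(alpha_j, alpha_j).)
The diagram associated to this matrix has two connected components: the simple roots {alpha_1, alpha_2, alpha_5, alpha_6, alpha_8} form a chain of 5 nodes with a double edge at one end; the terminal node there is the unique short simple root (B_5), and {alpha_3, alpha_4, alpha_7, alpha_9} form a chain of 4 nodes with a double edge between the middle two (F_4). A semisimple Lie algebra decomposes uniquely as the direct sum of simple ideals, one per connected component of its Dynkin diagram, so g ≅ B_5 ⊕ F_4 (dimension 55 + 52 = 107).

B_5 + F_4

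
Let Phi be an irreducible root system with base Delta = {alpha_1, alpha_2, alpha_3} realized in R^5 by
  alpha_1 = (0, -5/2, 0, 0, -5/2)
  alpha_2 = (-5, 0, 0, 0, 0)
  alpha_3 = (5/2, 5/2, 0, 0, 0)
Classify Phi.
Compute the Cartan integers a_ij = 2(alpha_i, alpha_j)/(alpha_j, alpha_j); the resulting 3x3 Cartan matrix is
[[2, 0, -1], [0, 2, -2], [-1, -1, 2]].
The roots have two lengths (squared-length ratio 2:1); the short ones are alpha_{1,3}. The associated Dynkin diagram is a chain of 3 nodes with a double edge at one end; the terminal node there is the unique long simple root (C_3), so the type is C_3 (the algebra sp(6)).

C3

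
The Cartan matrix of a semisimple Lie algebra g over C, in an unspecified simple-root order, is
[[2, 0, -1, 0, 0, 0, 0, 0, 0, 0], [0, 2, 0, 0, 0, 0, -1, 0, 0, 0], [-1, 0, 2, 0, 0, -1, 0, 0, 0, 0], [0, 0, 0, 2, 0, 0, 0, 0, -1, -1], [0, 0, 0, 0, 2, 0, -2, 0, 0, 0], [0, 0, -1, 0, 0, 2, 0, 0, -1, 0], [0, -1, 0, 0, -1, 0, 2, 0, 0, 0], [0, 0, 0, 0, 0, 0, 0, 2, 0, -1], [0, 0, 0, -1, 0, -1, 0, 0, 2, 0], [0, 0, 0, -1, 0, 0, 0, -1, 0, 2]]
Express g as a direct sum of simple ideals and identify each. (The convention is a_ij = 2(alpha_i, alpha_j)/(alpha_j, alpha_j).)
A_7 ⊕ C_3

The diagram associated to this matrix has two connected components: the simple roots {alpha_1, alpha_3, alpha_4, alpha_6, alpha_8, alpha_9, alpha_10} form a chain of 7 nodes with single edges (A_7), and {alpha_2, alpha_5, alpha_7} form a chain of 3 nodes with a double edge at one end; the terminal node there is the unique long simple root (C_3). A semisimple Lie algebra decomposes uniquely as the direct sum of simple ideals, one per connected component of its Dynkin diagram, so g ≅ A_7 ⊕ C_3 (dimension 63 + 21 = 84).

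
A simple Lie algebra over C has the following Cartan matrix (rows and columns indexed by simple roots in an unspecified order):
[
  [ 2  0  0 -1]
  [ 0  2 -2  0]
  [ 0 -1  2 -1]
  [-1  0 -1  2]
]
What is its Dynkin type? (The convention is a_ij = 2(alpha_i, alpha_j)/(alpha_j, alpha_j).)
C_4 (sp(8))

The matrix has rank 4 with 2's on the diagonal. Reading the off-diagonal entries as Dynkin edges (a single edge where a_ij = a_ji = -1; a double or triple edge where a_ij * a_ji = 2 or 3), the diagram is a chain of 4 nodes with a double edge at one end; the terminal node there is the unique long simple root (C_4). One simple-root ordering that puts it in standard form is (alpha_1, alpha_4, alpha_3, alpha_2). So the algebra is type C_4, i.e. sp(8).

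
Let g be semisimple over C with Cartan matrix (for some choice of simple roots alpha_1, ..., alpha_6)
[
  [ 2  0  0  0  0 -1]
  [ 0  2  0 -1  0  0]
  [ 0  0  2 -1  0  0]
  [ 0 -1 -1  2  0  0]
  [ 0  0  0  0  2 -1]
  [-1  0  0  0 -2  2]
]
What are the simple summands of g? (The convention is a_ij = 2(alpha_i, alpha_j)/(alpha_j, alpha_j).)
A_3 (sl(4)) + B_3 (so(7))

The diagram associated to this matrix has two connected components: the simple roots {alpha_2, alpha_3, alpha_4} form a chain of 3 nodes with single edges (A_3), and {alpha_1, alpha_5, alpha_6} form a chain of 3 nodes with a double edge at one end; the terminal node there is the unique short simple root (B_3). A semisimple Lie algebra decomposes uniquely as the direct sum of simple ideals, one per connected component of its Dynkin diagram, so g ≅ A_3 ⊕ B_3 (dimension 15 + 21 = 36).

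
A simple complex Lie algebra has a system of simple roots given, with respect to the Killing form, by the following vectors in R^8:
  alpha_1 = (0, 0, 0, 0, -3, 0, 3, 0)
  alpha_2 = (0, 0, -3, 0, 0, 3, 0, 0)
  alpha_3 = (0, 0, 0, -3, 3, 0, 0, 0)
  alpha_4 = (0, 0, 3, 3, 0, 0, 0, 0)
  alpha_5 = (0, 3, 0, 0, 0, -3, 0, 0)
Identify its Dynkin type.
type A_5

Compute the Cartan integers a_ij = 2(alpha_i, alpha_j)/(alpha_j, alpha_j); the resulting 5x5 Cartan matrix is
[[2, 0, -1, 0, 0], [0, 2, 0, -1, -1], [-1, 0, 2, -1, 0], [0, -1, -1, 2, 0], [0, -1, 0, 0, 2]].
All simple roots have the same length, so the diagram is simply laced. The associated Dynkin diagram is a chain of 5 nodes with single edges (A_5), so the type is A_5 (the algebra sl(6)).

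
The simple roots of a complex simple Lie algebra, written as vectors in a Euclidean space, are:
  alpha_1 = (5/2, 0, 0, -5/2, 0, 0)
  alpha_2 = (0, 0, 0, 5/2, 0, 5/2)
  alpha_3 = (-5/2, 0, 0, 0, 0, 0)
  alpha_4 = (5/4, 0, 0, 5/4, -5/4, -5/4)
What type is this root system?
type F_4

Compute the Cartan integers a_ij = 2(alpha_i, alpha_j)/(alpha_j, alpha_j); the resulting 4x4 Cartan matrix is
[[2, -1, -2, 0], [-1, 2, 0, 0], [-1, 0, 2, -1], [0, 0, -1, 2]].
The roots have two lengths (squared-length ratio 2:1); the short ones are alpha_{3,4}. The associated Dynkin diagram is a chain of 4 nodes with a double edge between the middle two (F_4), so the type is F_4.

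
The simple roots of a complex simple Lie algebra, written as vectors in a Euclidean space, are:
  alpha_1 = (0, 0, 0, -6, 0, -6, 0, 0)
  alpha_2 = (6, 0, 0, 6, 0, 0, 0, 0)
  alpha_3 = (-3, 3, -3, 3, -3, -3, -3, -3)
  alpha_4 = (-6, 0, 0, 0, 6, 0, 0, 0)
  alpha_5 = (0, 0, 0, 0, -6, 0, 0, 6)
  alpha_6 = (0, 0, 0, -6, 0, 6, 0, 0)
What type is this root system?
Compute the Cartan integers a_ij = 2(alpha_i, alpha_j)/(alpha_j, alpha_j); the resulting 6x6 Cartan matrix is
[[2, -1, 0, 0, 0, 0], [-1, 2, 0, -1, 0, -1], [0, 0, 2, 0, 0, -1], [0, -1, 0, 2, -1, 0], [0, 0, 0, -1, 2, 0], [0, -1, -1, 0, 0, 2]].
All simple roots have the same length, so the diagram is simply laced. The associated Dynkin diagram is a chain of 5 nodes with one extra node attached to the third node from one end (E_6), so the type is E_6.

E_6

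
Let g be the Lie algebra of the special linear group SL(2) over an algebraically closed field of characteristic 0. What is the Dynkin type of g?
This is sl(2), which has dimension 2^2 - 1 = 3 and rank 2 - 1 = 1 (a Cartan subalgebra is the diagonal traceless matrices). In the classification of classical Lie algebras, the special linear algebra sl(n+1) has type A_n; here n = 1, so the Dynkin diagram is a chain of 1 nodes with single edges (A_1). Hence the type is A_1.

A_1 (sl(2))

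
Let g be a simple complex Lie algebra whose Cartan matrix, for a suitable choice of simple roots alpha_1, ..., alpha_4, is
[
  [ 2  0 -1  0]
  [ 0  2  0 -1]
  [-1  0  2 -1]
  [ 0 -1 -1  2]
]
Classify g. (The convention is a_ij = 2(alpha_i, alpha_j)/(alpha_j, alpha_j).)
The matrix has rank 4 with 2's on the diagonal. Reading the off-diagonal entries as Dynkin edges (a single edge where a_ij = a_ji = -1; a double or triple edge where a_ij * a_ji = 2 or 3), the diagram is a chain of 4 nodes with single edges (A_4). One simple-root ordering that puts it in standard form is (alpha_1, alpha_3, alpha_4, alpha_2). So the algebra is type A_4, i.e. sl(5).

A_4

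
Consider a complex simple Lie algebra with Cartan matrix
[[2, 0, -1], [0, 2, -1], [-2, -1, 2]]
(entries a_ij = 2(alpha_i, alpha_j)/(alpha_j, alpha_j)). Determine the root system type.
B_3

The matrix has rank 3 with 2's on the diagonal. Reading the off-diagonal entries as Dynkin edges (a single edge where a_ij = a_ji = -1; a double or triple edge where a_ij * a_ji = 2 or 3), the diagram is a chain of 3 nodes with a double edge at one end; the terminal node there is the unique short simple root (B_3). One simple-root ordering that puts it in standard form is (alpha_2, alpha_3, alpha_1). So the algebra is type B_3, i.e. so(7).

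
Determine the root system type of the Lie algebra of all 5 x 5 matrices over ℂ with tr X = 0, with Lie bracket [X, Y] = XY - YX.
A_4

This is sl(5), which has dimension 5^2 - 1 = 24 and rank 5 - 1 = 4 (a Cartan subalgebra is the diagonal traceless matrices). In the classification of classical Lie algebras, the special linear algebra sl(n+1) has type A_n; here n = 4, so the Dynkin diagram is a chain of 4 nodes with single edges (A_4). Hence the type is A_4.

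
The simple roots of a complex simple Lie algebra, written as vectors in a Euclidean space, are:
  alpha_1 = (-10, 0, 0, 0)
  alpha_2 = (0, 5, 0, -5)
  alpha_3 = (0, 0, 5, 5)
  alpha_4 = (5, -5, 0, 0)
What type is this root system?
C_4 (sp(8))

Compute the Cartan integers a_ij = 2(alpha_i, alpha_j)/(alpha_j, alpha_j); the resulting 4x4 Cartan matrix is
[[2, 0, 0, -2], [0, 2, -1, -1], [0, -1, 2, 0], [-1, -1, 0, 2]].
The roots have two lengths (squared-length ratio 2:1); the short ones are alpha_{2,3,4}. The associated Dynkin diagram is a chain of 4 nodes with a double edge at one end; the terminal node there is the unique long simple root (C_4), so the type is C_4 (the algebra sp(8)).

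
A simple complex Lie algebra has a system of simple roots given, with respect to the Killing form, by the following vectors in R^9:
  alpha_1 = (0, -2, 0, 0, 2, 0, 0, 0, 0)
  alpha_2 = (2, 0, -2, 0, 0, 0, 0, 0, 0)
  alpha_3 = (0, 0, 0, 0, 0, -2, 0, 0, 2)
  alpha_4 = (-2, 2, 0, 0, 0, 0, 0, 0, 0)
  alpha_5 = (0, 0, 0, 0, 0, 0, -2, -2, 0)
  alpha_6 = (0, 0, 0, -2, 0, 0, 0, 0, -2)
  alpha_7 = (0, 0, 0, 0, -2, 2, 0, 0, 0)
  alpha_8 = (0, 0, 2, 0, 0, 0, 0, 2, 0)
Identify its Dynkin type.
Compute the Cartan integers a_ij = 2(alpha_i, alpha_j)/(alpha_j, alpha_j); the resulting 8x8 Cartan matrix is
[[2, 0, 0, -1, 0, 0, -1, 0], [0, 2, 0, -1, 0, 0, 0, -1], [0, 0, 2, 0, 0, -1, -1, 0], [-1, -1, 0, 2, 0, 0, 0, 0], [0, 0, 0, 0, 2, 0, 0, -1], [0, 0, -1, 0, 0, 2, 0, 0], [-1, 0, -1, 0, 0, 0, 2, 0], [0, -1, 0, 0, -1, 0, 0, 2]].
All simple roots have the same length, so the diagram is simply laced. The associated Dynkin diagram is a chain of 8 nodes with single edges (A_8), so the type is A_8 (the algebra sl(9)).

A8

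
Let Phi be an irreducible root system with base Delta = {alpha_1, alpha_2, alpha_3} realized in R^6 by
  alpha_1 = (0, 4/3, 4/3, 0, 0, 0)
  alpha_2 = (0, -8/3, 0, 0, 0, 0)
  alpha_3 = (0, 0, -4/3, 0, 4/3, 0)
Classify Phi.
Compute the Cartan integers a_ij = 2(alpha_i, alpha_j)/(alpha_j, alpha_j); the resulting 3x3 Cartan matrix is
[[2, -1, -1], [-2, 2, 0], [-1, 0, 2]].
The roots have two lengths (squared-length ratio 2:1); the short ones are alpha_{1,3}. The associated Dynkin diagram is a chain of 3 nodes with a double edge at one end; the terminal node there is the unique long simple root (C_3), so the type is C_3 (the algebra sp(6)).

C_3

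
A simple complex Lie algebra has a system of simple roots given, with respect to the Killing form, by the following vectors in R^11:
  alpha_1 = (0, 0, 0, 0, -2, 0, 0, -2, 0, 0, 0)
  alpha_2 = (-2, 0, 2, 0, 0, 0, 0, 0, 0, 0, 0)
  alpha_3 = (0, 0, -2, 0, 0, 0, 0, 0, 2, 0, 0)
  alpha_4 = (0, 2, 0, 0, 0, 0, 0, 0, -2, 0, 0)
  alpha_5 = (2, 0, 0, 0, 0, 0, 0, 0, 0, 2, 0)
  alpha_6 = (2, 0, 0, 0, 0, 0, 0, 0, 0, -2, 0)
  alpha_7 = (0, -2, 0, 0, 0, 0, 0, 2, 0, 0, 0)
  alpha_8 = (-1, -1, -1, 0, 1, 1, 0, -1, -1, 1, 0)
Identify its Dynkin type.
Compute the Cartan integers a_ij = 2(alpha_i, alpha_j)/(alpha_j, alpha_j); the resulting 8x8 Cartan matrix is
[[2, 0, 0, 0, 0, 0, -1, 0], [0, 2, -1, 0, -1, -1, 0, 0], [0, -1, 2, -1, 0, 0, 0, 0], [0, 0, -1, 2, 0, 0, -1, 0], [0, -1, 0, 0, 2, 0, 0, 0], [0, -1, 0, 0, 0, 2, 0, -1], [-1, 0, 0, -1, 0, 0, 2, 0], [0, 0, 0, 0, 0, -1, 0, 2]].
All simple roots have the same length, so the diagram is simply laced. The associated Dynkin diagram is a chain of 7 nodes with one extra node attached to the third node from one end (E_8), so the type is E_8.

E_8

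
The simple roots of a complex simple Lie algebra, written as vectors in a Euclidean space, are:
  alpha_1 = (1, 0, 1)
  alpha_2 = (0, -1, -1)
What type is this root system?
A_2 (sl(3))

Compute the Cartan integers a_ij = 2(alpha_i, alpha_j)/(alpha_j, alpha_j); the resulting 2x2 Cartan matrix is
[[2, -1], [-1, 2]].
All simple roots have the same length, so the diagram is simply laced. The associated Dynkin diagram is a chain of 2 nodes with single edges (A_2), so the type is A_2 (the algebra sl(3)).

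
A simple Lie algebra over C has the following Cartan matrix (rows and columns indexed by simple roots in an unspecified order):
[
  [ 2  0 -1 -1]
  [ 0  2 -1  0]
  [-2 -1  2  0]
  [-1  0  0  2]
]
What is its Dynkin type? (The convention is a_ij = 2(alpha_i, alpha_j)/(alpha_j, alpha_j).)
The matrix has rank 4 with 2's on the diagonal. Reading the off-diagonal entries as Dynkin edges (a single edge where a_ij = a_ji = -1; a double or triple edge where a_ij * a_ji = 2 or 3), the diagram is a chain of 4 nodes with a double edge between the middle two (F_4). One simple-root ordering that puts it in standard form is (alpha_2, alpha_3, alpha_1, alpha_4). So the algebra is type F_4.

F4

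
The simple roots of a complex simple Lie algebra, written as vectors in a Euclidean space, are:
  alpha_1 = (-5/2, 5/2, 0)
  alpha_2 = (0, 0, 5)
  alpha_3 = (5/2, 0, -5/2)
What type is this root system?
Compute the Cartan integers a_ij = 2(alpha_i, alpha_j)/(alpha_j, alpha_j); the resulting 3x3 Cartan matrix is
[[2, 0, -1], [0, 2, -2], [-1, -1, 2]].
The roots have two lengths (squared-length ratio 2:1); the short ones are alpha_{1,3}. The associated Dynkin diagram is a chain of 3 nodes with a double edge at one end; the terminal node there is the unique long simple root (C_3), so the type is C_3 (the algebra sp(6)).

type C_3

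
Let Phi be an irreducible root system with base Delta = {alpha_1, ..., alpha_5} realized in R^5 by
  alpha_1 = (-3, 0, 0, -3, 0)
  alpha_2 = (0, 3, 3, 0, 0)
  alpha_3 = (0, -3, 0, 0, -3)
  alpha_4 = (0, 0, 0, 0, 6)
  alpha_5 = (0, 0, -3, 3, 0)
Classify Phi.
Compute the Cartan integers a_ij = 2(alpha_i, alpha_j)/(alpha_j, alpha_j); the resulting 5x5 Cartan matrix is
[[2, 0, 0, 0, -1], [0, 2, -1, 0, -1], [0, -1, 2, -1, 0], [0, 0, -2, 2, 0], [-1, -1, 0, 0, 2]].
The roots have two lengths (squared-length ratio 2:1); the short ones are alpha_{1,2,3,5}. The associated Dynkin diagram is a chain of 5 nodes with a double edge at one end; the terminal node there is the unique long simple root (C_5), so the type is C_5 (the algebra sp(10)).

C_5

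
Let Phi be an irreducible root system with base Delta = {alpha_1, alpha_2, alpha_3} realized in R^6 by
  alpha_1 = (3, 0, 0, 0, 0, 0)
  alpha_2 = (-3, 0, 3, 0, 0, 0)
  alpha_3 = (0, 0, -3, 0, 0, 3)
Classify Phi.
Compute the Cartan integers a_ij = 2(alpha_i, alpha_j)/(alpha_j, alpha_j); the resulting 3x3 Cartan matrix is
[[2, -1, 0], [-2, 2, -1], [0, -1, 2]].
The roots have two lengths (squared-length ratio 2:1); the short ones are alpha_{1}. The associated Dynkin diagram is a chain of 3 nodes with a double edge at one end; the terminal node there is the unique short simple root (B_3), so the type is B_3 (the algebra so(7)).

type B_3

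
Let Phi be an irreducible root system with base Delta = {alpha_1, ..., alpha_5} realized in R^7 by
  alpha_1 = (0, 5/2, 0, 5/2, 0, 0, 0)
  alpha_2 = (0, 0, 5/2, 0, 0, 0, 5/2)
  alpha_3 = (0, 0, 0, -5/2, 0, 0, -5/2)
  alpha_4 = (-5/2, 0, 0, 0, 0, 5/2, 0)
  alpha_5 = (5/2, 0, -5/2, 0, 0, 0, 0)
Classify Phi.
Compute the Cartan integers a_ij = 2(alpha_i, alpha_j)/(alpha_j, alpha_j); the resulting 5x5 Cartan matrix is
[[2, 0, -1, 0, 0], [0, 2, -1, 0, -1], [-1, -1, 2, 0, 0], [0, 0, 0, 2, -1], [0, -1, 0, -1, 2]].
All simple roots have the same length, so the diagram is simply laced. The associated Dynkin diagram is a chain of 5 nodes with single edges (A_5), so the type is A_5 (the algebra sl(6)).

A_5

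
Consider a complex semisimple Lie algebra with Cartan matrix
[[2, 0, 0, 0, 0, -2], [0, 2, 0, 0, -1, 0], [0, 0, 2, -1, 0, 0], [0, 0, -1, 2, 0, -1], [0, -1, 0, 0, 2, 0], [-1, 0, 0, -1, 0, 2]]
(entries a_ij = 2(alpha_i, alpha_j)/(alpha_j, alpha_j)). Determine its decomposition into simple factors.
The diagram associated to this matrix has two connected components: the simple roots {alpha_2, alpha_5} form a chain of 2 nodes with single edges (A_2), and {alpha_1, alpha_3, alpha_4, alpha_6} form a chain of 4 nodes with a double edge at one end; the terminal node there is the unique long simple root (C_4). A semisimple Lie algebra decomposes uniquely as the direct sum of simple ideals, one per connected component of its Dynkin diagram, so g ≅ A_2 ⊕ C_4 (dimension 8 + 36 = 44).

A_2 + C_4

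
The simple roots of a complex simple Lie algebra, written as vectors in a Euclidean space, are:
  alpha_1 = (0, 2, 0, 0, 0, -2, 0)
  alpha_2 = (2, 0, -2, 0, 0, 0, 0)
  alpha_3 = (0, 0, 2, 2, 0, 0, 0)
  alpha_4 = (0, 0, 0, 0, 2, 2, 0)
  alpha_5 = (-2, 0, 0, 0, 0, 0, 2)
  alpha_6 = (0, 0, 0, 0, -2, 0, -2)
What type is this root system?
Compute the Cartan integers a_ij = 2(alpha_i, alpha_j)/(alpha_j, alpha_j); the resulting 6x6 Cartan matrix is
[[2, 0, 0, -1, 0, 0], [0, 2, -1, 0, -1, 0], [0, -1, 2, 0, 0, 0], [-1, 0, 0, 2, 0, -1], [0, -1, 0, 0, 2, -1], [0, 0, 0, -1, -1, 2]].
All simple roots have the same length, so the diagram is simply laced. The associated Dynkin diagram is a chain of 6 nodes with single edges (A_6), so the type is A_6 (the algebra sl(7)).

type A_6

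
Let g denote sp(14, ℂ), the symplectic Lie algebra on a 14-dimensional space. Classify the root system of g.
This is sp(14), which has dimension 14(14+1)/2 = 105 and rank 14/2 = 7. In the classification of classical Lie algebras, the symplectic algebra sp(2n) has type C_n; here n = 7, so the Dynkin diagram is a chain of 7 nodes with a double edge at one end; the terminal node there is the unique long simple root (C_7). Hence the type is C_7.

C_7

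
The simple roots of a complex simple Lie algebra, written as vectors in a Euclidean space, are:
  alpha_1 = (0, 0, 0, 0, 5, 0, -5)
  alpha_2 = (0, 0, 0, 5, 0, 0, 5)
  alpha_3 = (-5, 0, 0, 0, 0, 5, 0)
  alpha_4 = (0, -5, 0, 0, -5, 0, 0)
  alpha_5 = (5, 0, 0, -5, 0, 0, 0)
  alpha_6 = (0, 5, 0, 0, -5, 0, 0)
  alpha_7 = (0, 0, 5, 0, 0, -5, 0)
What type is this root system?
Compute the Cartan integers a_ij = 2(alpha_i, alpha_j)/(alpha_j, alpha_j); the resulting 7x7 Cartan matrix is
[[2, -1, 0, -1, 0, -1, 0], [-1, 2, 0, 0, -1, 0, 0], [0, 0, 2, 0, -1, 0, -1], [-1, 0, 0, 2, 0, 0, 0], [0, -1, -1, 0, 2, 0, 0], [-1, 0, 0, 0, 0, 2, 0], [0, 0, -1, 0, 0, 0, 2]].
All simple roots have the same length, so the diagram is simply laced. The associated Dynkin diagram is a chain of 5 nodes with a fork of two nodes at one end (D_7), so the type is D_7 (the algebra so(14)).

type D_7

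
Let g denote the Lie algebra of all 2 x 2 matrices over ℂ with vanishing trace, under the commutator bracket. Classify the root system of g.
A_1

This is sl(2), which has dimension 2^2 - 1 = 3 and rank 2 - 1 = 1 (a Cartan subalgebra is the diagonal traceless matrices). In the classification of classical Lie algebras, the special linear algebra sl(n+1) has type A_n; here n = 1, so the Dynkin diagram is a chain of 1 nodes with single edges (A_1). Hence the type is A_1.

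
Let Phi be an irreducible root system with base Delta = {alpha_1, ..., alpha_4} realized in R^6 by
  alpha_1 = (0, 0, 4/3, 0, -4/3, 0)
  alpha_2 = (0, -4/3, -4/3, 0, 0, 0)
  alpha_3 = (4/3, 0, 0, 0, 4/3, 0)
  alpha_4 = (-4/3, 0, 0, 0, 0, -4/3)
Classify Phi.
A_4 (sl(5))

Compute the Cartan integers a_ij = 2(alpha_i, alpha_j)/(alpha_j, alpha_j); the resulting 4x4 Cartan matrix is
[[2, -1, -1, 0], [-1, 2, 0, 0], [-1, 0, 2, -1], [0, 0, -1, 2]].
All simple roots have the same length, so the diagram is simply laced. The associated Dynkin diagram is a chain of 4 nodes with single edges (A_4), so the type is A_4 (the algebra sl(5)).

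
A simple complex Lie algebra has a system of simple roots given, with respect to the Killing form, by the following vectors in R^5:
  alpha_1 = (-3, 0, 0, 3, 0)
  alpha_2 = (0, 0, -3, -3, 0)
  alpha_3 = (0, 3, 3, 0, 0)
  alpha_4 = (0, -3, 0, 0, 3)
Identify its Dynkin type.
Compute the Cartan integers a_ij = 2(alpha_i, alpha_j)/(alpha_j, alpha_j); the resulting 4x4 Cartan matrix is
[[2, -1, 0, 0], [-1, 2, -1, 0], [0, -1, 2, -1], [0, 0, -1, 2]].
All simple roots have the same length, so the diagram is simply laced. The associated Dynkin diagram is a chain of 4 nodes with single edges (A_4), so the type is A_4 (the algebra sl(5)).

A4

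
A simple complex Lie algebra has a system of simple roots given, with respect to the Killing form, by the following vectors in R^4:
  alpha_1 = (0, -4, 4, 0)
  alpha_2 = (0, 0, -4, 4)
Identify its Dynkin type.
A_2 (sl(3))

Compute the Cartan integers a_ij = 2(alpha_i, alpha_j)/(alpha_j, alpha_j); the resulting 2x2 Cartan matrix is
[[2, -1], [-1, 2]].
All simple roots have the same length, so the diagram is simply laced. The associated Dynkin diagram is a chain of 2 nodes with single edges (A_2), so the type is A_2 (the algebra sl(3)).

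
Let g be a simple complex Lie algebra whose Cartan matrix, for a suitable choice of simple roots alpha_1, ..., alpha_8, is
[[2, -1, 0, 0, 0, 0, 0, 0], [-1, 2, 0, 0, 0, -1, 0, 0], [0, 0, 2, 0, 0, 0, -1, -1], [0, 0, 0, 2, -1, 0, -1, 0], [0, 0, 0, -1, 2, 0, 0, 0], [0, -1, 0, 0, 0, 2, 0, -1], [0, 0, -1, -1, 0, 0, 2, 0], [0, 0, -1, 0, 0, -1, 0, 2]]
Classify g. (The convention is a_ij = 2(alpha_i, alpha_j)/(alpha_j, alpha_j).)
The matrix has rank 8 with 2's on the diagonal. Reading the off-diagonal entries as Dynkin edges (a single edge where a_ij = a_ji = -1; a double or triple edge where a_ij * a_ji = 2 or 3), the diagram is a chain of 8 nodes with single edges (A_8). One simple-root ordering that puts it in standard form is (alpha_5, alpha_4, alpha_7, alpha_3, alpha_8, alpha_6, alpha_2, alpha_1). So the algebra is type A_8, i.e. sl(9).

A_8 (sl(9))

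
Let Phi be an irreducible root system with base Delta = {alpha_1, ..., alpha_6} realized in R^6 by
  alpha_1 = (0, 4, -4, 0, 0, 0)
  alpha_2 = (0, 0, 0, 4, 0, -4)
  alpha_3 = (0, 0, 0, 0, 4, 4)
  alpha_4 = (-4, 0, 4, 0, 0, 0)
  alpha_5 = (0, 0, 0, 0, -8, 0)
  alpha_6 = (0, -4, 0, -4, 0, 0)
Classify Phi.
type C_6

Compute the Cartan integers a_ij = 2(alpha_i, alpha_j)/(alpha_j, alpha_j); the resulting 6x6 Cartan matrix is
[[2, 0, 0, -1, 0, -1], [0, 2, -1, 0, 0, -1], [0, -1, 2, 0, -1, 0], [-1, 0, 0, 2, 0, 0], [0, 0, -2, 0, 2, 0], [-1, -1, 0, 0, 0, 2]].
The roots have two lengths (squared-length ratio 2:1); the short ones are alpha_{1,2,3,4,6}. The associated Dynkin diagram is a chain of 6 nodes with a double edge at one end; the terminal node there is the unique long simple root (C_6), so the type is C_6 (the algebra sp(12)).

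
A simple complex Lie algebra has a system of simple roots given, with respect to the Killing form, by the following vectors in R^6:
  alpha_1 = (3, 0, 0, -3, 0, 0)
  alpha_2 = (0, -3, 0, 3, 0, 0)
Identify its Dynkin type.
A_2

Compute the Cartan integers a_ij = 2(alpha_i, alpha_j)/(alpha_j, alpha_j); the resulting 2x2 Cartan matrix is
[[2, -1], [-1, 2]].
All simple roots have the same length, so the diagram is simply laced. The associated Dynkin diagram is a chain of 2 nodes with single edges (A_2), so the type is A_2 (the algebra sl(3)).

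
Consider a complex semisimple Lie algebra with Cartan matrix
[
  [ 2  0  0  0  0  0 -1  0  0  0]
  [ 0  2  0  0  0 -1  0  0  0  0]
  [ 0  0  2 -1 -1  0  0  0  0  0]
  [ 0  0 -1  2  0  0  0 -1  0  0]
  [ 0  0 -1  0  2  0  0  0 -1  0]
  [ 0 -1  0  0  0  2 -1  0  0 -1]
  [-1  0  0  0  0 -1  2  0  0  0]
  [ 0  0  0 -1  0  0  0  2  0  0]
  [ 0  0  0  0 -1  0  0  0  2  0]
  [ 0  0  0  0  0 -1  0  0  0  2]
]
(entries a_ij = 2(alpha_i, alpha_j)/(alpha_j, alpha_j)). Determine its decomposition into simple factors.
A_5 ⊕ D_5

The diagram associated to this matrix has two connected components: the simple roots {alpha_3, alpha_4, alpha_5, alpha_8, alpha_9} form a chain of 5 nodes with single edges (A_5), and {alpha_1, alpha_2, alpha_6, alpha_7, alpha_10} form a chain of 3 nodes with a fork of two nodes at one end (D_5). A semisimple Lie algebra decomposes uniquely as the direct sum of simple ideals, one per connected component of its Dynkin diagram, so g ≅ A_5 ⊕ D_5 (dimension 35 + 45 = 80).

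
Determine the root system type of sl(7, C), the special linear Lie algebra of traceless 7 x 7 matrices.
This is sl(7), which has dimension 7^2 - 1 = 48 and rank 7 - 1 = 6 (a Cartan subalgebra is the diagonal traceless matrices). In the classification of classical Lie algebras, the special linear algebra sl(n+1) has type A_n; here n = 6, so the Dynkin diagram is a chain of 6 nodes with single edges (A_6). Hence the type is A_6.

A6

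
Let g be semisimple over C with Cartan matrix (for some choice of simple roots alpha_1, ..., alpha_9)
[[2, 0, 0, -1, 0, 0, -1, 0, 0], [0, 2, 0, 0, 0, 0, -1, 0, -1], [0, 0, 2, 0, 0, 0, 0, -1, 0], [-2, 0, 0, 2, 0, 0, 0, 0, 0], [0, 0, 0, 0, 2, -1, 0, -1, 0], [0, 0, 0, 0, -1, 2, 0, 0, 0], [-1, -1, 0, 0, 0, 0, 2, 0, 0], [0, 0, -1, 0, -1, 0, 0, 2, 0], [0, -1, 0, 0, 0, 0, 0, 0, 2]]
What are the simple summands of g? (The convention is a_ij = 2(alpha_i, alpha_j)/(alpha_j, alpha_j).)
The diagram associated to this matrix has two connected components: the simple roots {alpha_3, alpha_5, alpha_6, alpha_8} form a chain of 4 nodes with single edges (A_4), and {alpha_1, alpha_2, alpha_4, alpha_7, alpha_9} form a chain of 5 nodes with a double edge at one end; the terminal node there is the unique long simple root (C_5). A semisimple Lie algebra decomposes uniquely as the direct sum of simple ideals, one per connected component of its Dynkin diagram, so g ≅ A_4 ⊕ C_5 (dimension 24 + 55 = 79).

A4 ⊕ C5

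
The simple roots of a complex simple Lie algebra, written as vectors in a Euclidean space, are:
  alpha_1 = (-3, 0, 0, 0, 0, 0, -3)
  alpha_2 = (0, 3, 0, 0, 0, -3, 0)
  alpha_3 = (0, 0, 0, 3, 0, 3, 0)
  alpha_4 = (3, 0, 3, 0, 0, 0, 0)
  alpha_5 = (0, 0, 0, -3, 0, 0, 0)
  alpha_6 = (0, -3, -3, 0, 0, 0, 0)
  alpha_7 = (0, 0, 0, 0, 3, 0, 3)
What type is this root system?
type B_7

Compute the Cartan integers a_ij = 2(alpha_i, alpha_j)/(alpha_j, alpha_j); the resulting 7x7 Cartan matrix is
[[2, 0, 0, -1, 0, 0, -1], [0, 2, -1, 0, 0, -1, 0], [0, -1, 2, 0, -2, 0, 0], [-1, 0, 0, 2, 0, -1, 0], [0, 0, -1, 0, 2, 0, 0], [0, -1, 0, -1, 0, 2, 0], [-1, 0, 0, 0, 0, 0, 2]].
The roots have two lengths (squared-length ratio 2:1); the short ones are alpha_{5}. The associated Dynkin diagram is a chain of 7 nodes with a double edge at one end; the terminal node there is the unique short simple root (B_7), so the type is B_7 (the algebra so(15)).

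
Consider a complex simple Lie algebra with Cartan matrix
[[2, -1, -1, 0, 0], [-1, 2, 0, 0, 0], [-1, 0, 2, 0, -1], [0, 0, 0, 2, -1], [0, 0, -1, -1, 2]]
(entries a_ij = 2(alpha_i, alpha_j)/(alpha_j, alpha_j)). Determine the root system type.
The matrix has rank 5 with 2's on the diagonal. Reading the off-diagonal entries as Dynkin edges (a single edge where a_ij = a_ji = -1; a double or triple edge where a_ij * a_ji = 2 or 3), the diagram is a chain of 5 nodes with single edges (A_5). One simple-root ordering that puts it in standard form is (alpha_4, alpha_5, alpha_3, alpha_1, alpha_2). So the algebra is type A_5, i.e. sl(6).

A_5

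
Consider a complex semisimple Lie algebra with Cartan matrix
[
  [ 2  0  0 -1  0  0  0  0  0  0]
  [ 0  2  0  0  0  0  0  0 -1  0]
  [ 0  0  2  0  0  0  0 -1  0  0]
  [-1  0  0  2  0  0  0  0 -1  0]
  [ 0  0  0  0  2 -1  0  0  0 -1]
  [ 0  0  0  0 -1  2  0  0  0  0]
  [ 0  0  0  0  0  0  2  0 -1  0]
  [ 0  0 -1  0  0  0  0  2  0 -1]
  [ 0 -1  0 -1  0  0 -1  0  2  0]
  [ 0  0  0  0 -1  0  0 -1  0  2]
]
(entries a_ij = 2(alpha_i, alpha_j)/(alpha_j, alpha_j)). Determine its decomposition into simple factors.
A5 + D5

The diagram associated to this matrix has two connected components: the simple roots {alpha_3, alpha_5, alpha_6, alpha_8, alpha_10} form a chain of 5 nodes with single edges (A_5), and {alpha_1, alpha_2, alpha_4, alpha_7, alpha_9} form a chain of 3 nodes with a fork of two nodes at one end (D_5). A semisimple Lie algebra decomposes uniquely as the direct sum of simple ideals, one per connected component of its Dynkin diagram, so g ≅ A_5 ⊕ D_5 (dimension 35 + 45 = 80).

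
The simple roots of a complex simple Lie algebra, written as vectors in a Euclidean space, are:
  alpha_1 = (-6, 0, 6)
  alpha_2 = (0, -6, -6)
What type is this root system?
A2

Compute the Cartan integers a_ij = 2(alpha_i, alpha_j)/(alpha_j, alpha_j); the resulting 2x2 Cartan matrix is
[[2, -1], [-1, 2]].
All simple roots have the same length, so the diagram is simply laced. The associated Dynkin diagram is a chain of 2 nodes with single edges (A_2), so the type is A_2 (the algebra sl(3)).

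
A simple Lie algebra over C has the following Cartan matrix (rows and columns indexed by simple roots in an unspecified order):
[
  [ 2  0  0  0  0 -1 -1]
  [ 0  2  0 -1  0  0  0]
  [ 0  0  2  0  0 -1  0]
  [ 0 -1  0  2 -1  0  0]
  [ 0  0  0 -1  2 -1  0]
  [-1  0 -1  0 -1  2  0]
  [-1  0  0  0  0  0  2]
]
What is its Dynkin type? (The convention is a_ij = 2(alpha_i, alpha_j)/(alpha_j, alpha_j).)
The matrix has rank 7 with 2's on the diagonal. Reading the off-diagonal entries as Dynkin edges (a single edge where a_ij = a_ji = -1; a double or triple edge where a_ij * a_ji = 2 or 3), the diagram is a chain of 6 nodes with one extra node attached to the third node from one end (E_7). One simple-root ordering that puts it in standard form is (alpha_7, alpha_3, alpha_1, alpha_6, alpha_5, alpha_4, alpha_2). So the algebra is type E_7.

E7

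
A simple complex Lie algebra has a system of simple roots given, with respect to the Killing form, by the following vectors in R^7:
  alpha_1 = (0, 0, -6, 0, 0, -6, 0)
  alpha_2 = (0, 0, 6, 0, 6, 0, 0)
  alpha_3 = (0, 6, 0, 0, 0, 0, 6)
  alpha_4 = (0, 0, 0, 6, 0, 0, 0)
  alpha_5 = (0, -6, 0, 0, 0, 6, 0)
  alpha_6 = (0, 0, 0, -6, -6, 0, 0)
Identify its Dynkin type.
Compute the Cartan integers a_ij = 2(alpha_i, alpha_j)/(alpha_j, alpha_j); the resulting 6x6 Cartan matrix is
[[2, -1, 0, 0, -1, 0], [-1, 2, 0, 0, 0, -1], [0, 0, 2, 0, -1, 0], [0, 0, 0, 2, 0, -1], [-1, 0, -1, 0, 2, 0], [0, -1, 0, -2, 0, 2]].
The roots have two lengths (squared-length ratio 2:1); the short ones are alpha_{4}. The associated Dynkin diagram is a chain of 6 nodes with a double edge at one end; the terminal node there is the unique short simple root (B_6), so the type is B_6 (the algebra so(13)).

B_6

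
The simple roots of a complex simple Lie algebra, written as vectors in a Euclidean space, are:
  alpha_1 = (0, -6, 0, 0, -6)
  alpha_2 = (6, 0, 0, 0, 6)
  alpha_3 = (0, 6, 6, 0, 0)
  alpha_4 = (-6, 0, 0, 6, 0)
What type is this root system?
type A_4

Compute the Cartan integers a_ij = 2(alpha_i, alpha_j)/(alpha_j, alpha_j); the resulting 4x4 Cartan matrix is
[[2, -1, -1, 0], [-1, 2, 0, -1], [-1, 0, 2, 0], [0, -1, 0, 2]].
All simple roots have the same length, so the diagram is simply laced. The associated Dynkin diagram is a chain of 4 nodes with single edges (A_4), so the type is A_4 (the algebra sl(5)).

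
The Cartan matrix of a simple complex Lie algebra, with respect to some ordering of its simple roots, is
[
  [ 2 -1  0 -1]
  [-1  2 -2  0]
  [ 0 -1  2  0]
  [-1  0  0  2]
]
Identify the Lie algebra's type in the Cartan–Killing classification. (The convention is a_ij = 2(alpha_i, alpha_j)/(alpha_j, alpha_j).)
The matrix has rank 4 with 2's on the diagonal. Reading the off-diagonal entries as Dynkin edges (a single edge where a_ij = a_ji = -1; a double or triple edge where a_ij * a_ji = 2 or 3), the diagram is a chain of 4 nodes with a double edge at one end; the terminal node there is the unique short simple root (B_4). One simple-root ordering that puts it in standard form is (alpha_4, alpha_1, alpha_2, alpha_3). So the algebra is type B_4, i.e. so(9).

B_4 (so(9))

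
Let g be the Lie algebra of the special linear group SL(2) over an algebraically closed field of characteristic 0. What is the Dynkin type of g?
type A_1

This is sl(2), which has dimension 2^2 - 1 = 3 and rank 2 - 1 = 1 (a Cartan subalgebra is the diagonal traceless matrices). In the classification of classical Lie algebras, the special linear algebra sl(n+1) has type A_n; here n = 1, so the Dynkin diagram is a chain of 1 nodes with single edges (A_1). Hence the type is A_1.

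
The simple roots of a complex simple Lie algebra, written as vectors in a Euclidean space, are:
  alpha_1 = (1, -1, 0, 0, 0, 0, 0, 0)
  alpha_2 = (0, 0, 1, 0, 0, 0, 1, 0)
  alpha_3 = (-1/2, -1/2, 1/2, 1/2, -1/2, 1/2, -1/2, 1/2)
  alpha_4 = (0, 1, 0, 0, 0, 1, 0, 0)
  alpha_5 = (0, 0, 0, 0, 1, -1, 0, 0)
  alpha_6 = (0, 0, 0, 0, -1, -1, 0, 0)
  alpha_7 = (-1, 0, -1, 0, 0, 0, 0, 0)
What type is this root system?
type E_7

Compute the Cartan integers a_ij = 2(alpha_i, alpha_j)/(alpha_j, alpha_j); the resulting 7x7 Cartan matrix is
[[2, 0, 0, -1, 0, 0, -1], [0, 2, 0, 0, 0, 0, -1], [0, 0, 2, 0, -1, 0, 0], [-1, 0, 0, 2, -1, -1, 0], [0, 0, -1, -1, 2, 0, 0], [0, 0, 0, -1, 0, 2, 0], [-1, -1, 0, 0, 0, 0, 2]].
All simple roots have the same length, so the diagram is simply laced. The associated Dynkin diagram is a chain of 6 nodes with one extra node attached to the third node from one end (E_7), so the type is E_7.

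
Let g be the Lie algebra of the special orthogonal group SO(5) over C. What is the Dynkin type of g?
B_2

This is so(5) with 5 odd, which has dimension 5(5-1)/2 = 10 and rank (5-1)/2 = 2. In the classification of classical Lie algebras, the orthogonal algebra so(2n+1) in an odd number of variables has type B_n; here n = 2, so the Dynkin diagram is a chain of 2 nodes with a double edge at one end; the terminal node there is the unique short simple root (B_2). Hence the type is B_2.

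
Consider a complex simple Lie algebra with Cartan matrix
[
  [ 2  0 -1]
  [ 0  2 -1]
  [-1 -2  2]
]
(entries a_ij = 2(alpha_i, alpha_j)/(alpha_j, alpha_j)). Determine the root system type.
type B_3

The matrix has rank 3 with 2's on the diagonal. Reading the off-diagonal entries as Dynkin edges (a single edge where a_ij = a_ji = -1; a double or triple edge where a_ij * a_ji = 2 or 3), the diagram is a chain of 3 nodes with a double edge at one end; the terminal node there is the unique short simple root (B_3). One simple-root ordering that puts it in standard form is (alpha_1, alpha_3, alpha_2). So the algebra is type B_3, i.e. so(7).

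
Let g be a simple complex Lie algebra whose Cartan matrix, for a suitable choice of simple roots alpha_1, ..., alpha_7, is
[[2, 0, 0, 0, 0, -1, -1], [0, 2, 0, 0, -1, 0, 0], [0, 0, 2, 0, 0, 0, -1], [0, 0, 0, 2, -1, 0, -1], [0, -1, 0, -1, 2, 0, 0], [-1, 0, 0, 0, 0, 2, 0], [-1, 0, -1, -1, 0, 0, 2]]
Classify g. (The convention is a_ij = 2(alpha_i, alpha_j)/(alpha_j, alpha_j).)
The matrix has rank 7 with 2's on the diagonal. Reading the off-diagonal entries as Dynkin edges (a single edge where a_ij = a_ji = -1; a double or triple edge where a_ij * a_ji = 2 or 3), the diagram is a chain of 6 nodes with one extra node attached to the third node from one end (E_7). One simple-root ordering that puts it in standard form is (alpha_6, alpha_3, alpha_1, alpha_7, alpha_4, alpha_5, alpha_2). So the algebra is type E_7.

E7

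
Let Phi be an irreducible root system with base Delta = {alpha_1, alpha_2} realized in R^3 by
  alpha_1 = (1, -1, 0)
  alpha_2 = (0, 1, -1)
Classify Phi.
type A_2

Compute the Cartan integers a_ij = 2(alpha_i, alpha_j)/(alpha_j, alpha_j); the resulting 2x2 Cartan matrix is
[[2, -1], [-1, 2]].
All simple roots have the same length, so the diagram is simply laced. The associated Dynkin diagram is a chain of 2 nodes with single edges (A_2), so the type is A_2 (the algebra sl(3)).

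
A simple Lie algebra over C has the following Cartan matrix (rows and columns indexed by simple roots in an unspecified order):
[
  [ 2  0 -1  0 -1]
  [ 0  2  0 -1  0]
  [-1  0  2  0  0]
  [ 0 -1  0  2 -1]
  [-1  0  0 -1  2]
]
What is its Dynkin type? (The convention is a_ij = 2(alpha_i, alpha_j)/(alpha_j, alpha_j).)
The matrix has rank 5 with 2's on the diagonal. Reading the off-diagonal entries as Dynkin edges (a single edge where a_ij = a_ji = -1; a double or triple edge where a_ij * a_ji = 2 or 3), the diagram is a chain of 5 nodes with single edges (A_5). One simple-root ordering that puts it in standard form is (alpha_3, alpha_1, alpha_5, alpha_4, alpha_2). So the algebra is type A_5, i.e. sl(6).

A5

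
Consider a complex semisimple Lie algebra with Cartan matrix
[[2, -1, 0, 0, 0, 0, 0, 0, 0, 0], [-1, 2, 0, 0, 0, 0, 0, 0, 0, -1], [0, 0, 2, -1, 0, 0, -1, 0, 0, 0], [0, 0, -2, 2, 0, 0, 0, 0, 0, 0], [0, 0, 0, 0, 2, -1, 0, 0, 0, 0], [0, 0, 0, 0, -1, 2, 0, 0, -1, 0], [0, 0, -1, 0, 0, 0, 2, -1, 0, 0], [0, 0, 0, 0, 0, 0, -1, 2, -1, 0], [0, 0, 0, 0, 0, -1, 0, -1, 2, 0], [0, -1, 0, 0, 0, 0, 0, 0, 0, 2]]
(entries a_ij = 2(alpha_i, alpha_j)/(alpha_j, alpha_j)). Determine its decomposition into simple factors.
The diagram associated to this matrix has two connected components: the simple roots {alpha_1, alpha_2, alpha_10} form a chain of 3 nodes with single edges (A_3), and {alpha_3, alpha_4, alpha_5, alpha_6, alpha_7, alpha_8, alpha_9} form a chain of 7 nodes with a double edge at one end; the terminal node there is the unique long simple root (C_7). A semisimple Lie algebra decomposes uniquely as the direct sum of simple ideals, one per connected component of its Dynkin diagram, so g ≅ A_3 ⊕ C_7 (dimension 15 + 105 = 120).

A_3 (sl(4)) ⊕ C_7 (sp(14))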